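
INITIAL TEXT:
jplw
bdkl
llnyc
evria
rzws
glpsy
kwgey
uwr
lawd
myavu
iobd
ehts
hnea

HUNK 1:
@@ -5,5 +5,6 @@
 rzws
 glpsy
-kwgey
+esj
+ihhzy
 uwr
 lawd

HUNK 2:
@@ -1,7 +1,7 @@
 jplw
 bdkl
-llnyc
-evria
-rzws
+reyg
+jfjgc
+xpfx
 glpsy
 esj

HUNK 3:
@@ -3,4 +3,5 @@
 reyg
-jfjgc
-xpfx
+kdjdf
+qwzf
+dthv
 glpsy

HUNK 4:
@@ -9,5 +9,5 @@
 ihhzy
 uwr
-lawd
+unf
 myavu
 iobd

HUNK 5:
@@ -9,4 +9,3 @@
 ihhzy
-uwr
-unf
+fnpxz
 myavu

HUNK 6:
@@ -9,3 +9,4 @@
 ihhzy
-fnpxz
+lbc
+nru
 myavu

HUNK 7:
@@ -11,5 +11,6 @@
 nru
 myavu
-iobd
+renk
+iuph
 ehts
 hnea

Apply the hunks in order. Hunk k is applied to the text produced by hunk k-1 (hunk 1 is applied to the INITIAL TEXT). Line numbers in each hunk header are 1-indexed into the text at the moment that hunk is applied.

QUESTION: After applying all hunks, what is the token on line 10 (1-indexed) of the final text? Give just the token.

Answer: lbc

Derivation:
Hunk 1: at line 5 remove [kwgey] add [esj,ihhzy] -> 14 lines: jplw bdkl llnyc evria rzws glpsy esj ihhzy uwr lawd myavu iobd ehts hnea
Hunk 2: at line 1 remove [llnyc,evria,rzws] add [reyg,jfjgc,xpfx] -> 14 lines: jplw bdkl reyg jfjgc xpfx glpsy esj ihhzy uwr lawd myavu iobd ehts hnea
Hunk 3: at line 3 remove [jfjgc,xpfx] add [kdjdf,qwzf,dthv] -> 15 lines: jplw bdkl reyg kdjdf qwzf dthv glpsy esj ihhzy uwr lawd myavu iobd ehts hnea
Hunk 4: at line 9 remove [lawd] add [unf] -> 15 lines: jplw bdkl reyg kdjdf qwzf dthv glpsy esj ihhzy uwr unf myavu iobd ehts hnea
Hunk 5: at line 9 remove [uwr,unf] add [fnpxz] -> 14 lines: jplw bdkl reyg kdjdf qwzf dthv glpsy esj ihhzy fnpxz myavu iobd ehts hnea
Hunk 6: at line 9 remove [fnpxz] add [lbc,nru] -> 15 lines: jplw bdkl reyg kdjdf qwzf dthv glpsy esj ihhzy lbc nru myavu iobd ehts hnea
Hunk 7: at line 11 remove [iobd] add [renk,iuph] -> 16 lines: jplw bdkl reyg kdjdf qwzf dthv glpsy esj ihhzy lbc nru myavu renk iuph ehts hnea
Final line 10: lbc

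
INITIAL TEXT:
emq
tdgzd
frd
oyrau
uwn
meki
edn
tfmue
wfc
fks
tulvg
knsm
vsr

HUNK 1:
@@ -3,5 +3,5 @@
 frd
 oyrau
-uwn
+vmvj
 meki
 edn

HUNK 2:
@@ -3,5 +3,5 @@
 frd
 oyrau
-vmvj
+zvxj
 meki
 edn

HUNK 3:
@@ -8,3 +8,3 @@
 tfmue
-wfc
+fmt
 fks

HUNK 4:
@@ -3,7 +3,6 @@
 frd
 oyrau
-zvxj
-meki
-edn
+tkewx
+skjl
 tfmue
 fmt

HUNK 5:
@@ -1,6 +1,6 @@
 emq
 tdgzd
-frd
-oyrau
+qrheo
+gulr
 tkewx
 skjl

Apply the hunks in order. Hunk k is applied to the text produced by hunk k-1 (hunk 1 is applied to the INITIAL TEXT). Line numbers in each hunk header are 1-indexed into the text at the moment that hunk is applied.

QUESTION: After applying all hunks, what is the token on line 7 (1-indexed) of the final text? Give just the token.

Answer: tfmue

Derivation:
Hunk 1: at line 3 remove [uwn] add [vmvj] -> 13 lines: emq tdgzd frd oyrau vmvj meki edn tfmue wfc fks tulvg knsm vsr
Hunk 2: at line 3 remove [vmvj] add [zvxj] -> 13 lines: emq tdgzd frd oyrau zvxj meki edn tfmue wfc fks tulvg knsm vsr
Hunk 3: at line 8 remove [wfc] add [fmt] -> 13 lines: emq tdgzd frd oyrau zvxj meki edn tfmue fmt fks tulvg knsm vsr
Hunk 4: at line 3 remove [zvxj,meki,edn] add [tkewx,skjl] -> 12 lines: emq tdgzd frd oyrau tkewx skjl tfmue fmt fks tulvg knsm vsr
Hunk 5: at line 1 remove [frd,oyrau] add [qrheo,gulr] -> 12 lines: emq tdgzd qrheo gulr tkewx skjl tfmue fmt fks tulvg knsm vsr
Final line 7: tfmue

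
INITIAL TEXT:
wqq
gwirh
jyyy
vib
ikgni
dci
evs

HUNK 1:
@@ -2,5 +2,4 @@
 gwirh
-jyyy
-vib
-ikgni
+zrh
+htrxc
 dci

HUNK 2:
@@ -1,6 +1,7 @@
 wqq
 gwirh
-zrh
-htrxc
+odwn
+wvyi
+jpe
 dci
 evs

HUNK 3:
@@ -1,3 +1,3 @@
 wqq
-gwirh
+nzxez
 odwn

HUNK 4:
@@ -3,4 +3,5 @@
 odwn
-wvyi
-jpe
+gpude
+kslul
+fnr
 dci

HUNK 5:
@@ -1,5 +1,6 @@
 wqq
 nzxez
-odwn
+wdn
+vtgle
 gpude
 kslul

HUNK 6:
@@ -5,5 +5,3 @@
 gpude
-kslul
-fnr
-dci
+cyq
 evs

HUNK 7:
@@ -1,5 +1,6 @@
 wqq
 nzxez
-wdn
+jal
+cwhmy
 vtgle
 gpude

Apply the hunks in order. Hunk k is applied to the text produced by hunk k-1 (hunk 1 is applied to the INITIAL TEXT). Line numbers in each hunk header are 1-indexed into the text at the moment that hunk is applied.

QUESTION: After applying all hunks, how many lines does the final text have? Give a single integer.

Hunk 1: at line 2 remove [jyyy,vib,ikgni] add [zrh,htrxc] -> 6 lines: wqq gwirh zrh htrxc dci evs
Hunk 2: at line 1 remove [zrh,htrxc] add [odwn,wvyi,jpe] -> 7 lines: wqq gwirh odwn wvyi jpe dci evs
Hunk 3: at line 1 remove [gwirh] add [nzxez] -> 7 lines: wqq nzxez odwn wvyi jpe dci evs
Hunk 4: at line 3 remove [wvyi,jpe] add [gpude,kslul,fnr] -> 8 lines: wqq nzxez odwn gpude kslul fnr dci evs
Hunk 5: at line 1 remove [odwn] add [wdn,vtgle] -> 9 lines: wqq nzxez wdn vtgle gpude kslul fnr dci evs
Hunk 6: at line 5 remove [kslul,fnr,dci] add [cyq] -> 7 lines: wqq nzxez wdn vtgle gpude cyq evs
Hunk 7: at line 1 remove [wdn] add [jal,cwhmy] -> 8 lines: wqq nzxez jal cwhmy vtgle gpude cyq evs
Final line count: 8

Answer: 8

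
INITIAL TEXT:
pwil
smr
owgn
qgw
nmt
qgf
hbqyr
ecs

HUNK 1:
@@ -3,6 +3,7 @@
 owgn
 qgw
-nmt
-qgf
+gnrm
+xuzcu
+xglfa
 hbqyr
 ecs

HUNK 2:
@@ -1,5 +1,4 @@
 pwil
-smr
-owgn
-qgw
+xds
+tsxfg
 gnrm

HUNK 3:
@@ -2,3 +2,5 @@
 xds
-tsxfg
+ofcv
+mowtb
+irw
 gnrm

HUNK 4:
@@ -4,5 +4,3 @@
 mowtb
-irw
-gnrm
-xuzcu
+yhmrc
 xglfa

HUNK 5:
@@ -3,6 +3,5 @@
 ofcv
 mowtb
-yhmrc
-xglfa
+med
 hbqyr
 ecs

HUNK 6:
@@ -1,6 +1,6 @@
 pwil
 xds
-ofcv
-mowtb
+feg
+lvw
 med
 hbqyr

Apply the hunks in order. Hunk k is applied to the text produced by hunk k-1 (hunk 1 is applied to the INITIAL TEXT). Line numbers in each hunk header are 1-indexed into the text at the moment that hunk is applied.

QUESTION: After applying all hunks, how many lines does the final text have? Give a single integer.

Answer: 7

Derivation:
Hunk 1: at line 3 remove [nmt,qgf] add [gnrm,xuzcu,xglfa] -> 9 lines: pwil smr owgn qgw gnrm xuzcu xglfa hbqyr ecs
Hunk 2: at line 1 remove [smr,owgn,qgw] add [xds,tsxfg] -> 8 lines: pwil xds tsxfg gnrm xuzcu xglfa hbqyr ecs
Hunk 3: at line 2 remove [tsxfg] add [ofcv,mowtb,irw] -> 10 lines: pwil xds ofcv mowtb irw gnrm xuzcu xglfa hbqyr ecs
Hunk 4: at line 4 remove [irw,gnrm,xuzcu] add [yhmrc] -> 8 lines: pwil xds ofcv mowtb yhmrc xglfa hbqyr ecs
Hunk 5: at line 3 remove [yhmrc,xglfa] add [med] -> 7 lines: pwil xds ofcv mowtb med hbqyr ecs
Hunk 6: at line 1 remove [ofcv,mowtb] add [feg,lvw] -> 7 lines: pwil xds feg lvw med hbqyr ecs
Final line count: 7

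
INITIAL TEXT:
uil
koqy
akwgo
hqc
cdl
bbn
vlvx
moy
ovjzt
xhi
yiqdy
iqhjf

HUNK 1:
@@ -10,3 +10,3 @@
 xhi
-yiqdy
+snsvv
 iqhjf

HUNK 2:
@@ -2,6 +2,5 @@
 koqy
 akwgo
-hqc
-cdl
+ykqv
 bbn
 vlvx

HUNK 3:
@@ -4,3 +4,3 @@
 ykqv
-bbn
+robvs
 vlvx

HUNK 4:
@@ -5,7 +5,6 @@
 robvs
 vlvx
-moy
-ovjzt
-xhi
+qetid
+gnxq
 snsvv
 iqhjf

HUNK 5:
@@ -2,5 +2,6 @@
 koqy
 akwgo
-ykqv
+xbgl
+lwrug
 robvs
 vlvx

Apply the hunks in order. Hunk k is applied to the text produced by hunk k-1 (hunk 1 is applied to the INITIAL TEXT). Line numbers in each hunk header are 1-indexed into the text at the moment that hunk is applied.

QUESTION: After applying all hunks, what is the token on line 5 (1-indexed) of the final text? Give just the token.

Hunk 1: at line 10 remove [yiqdy] add [snsvv] -> 12 lines: uil koqy akwgo hqc cdl bbn vlvx moy ovjzt xhi snsvv iqhjf
Hunk 2: at line 2 remove [hqc,cdl] add [ykqv] -> 11 lines: uil koqy akwgo ykqv bbn vlvx moy ovjzt xhi snsvv iqhjf
Hunk 3: at line 4 remove [bbn] add [robvs] -> 11 lines: uil koqy akwgo ykqv robvs vlvx moy ovjzt xhi snsvv iqhjf
Hunk 4: at line 5 remove [moy,ovjzt,xhi] add [qetid,gnxq] -> 10 lines: uil koqy akwgo ykqv robvs vlvx qetid gnxq snsvv iqhjf
Hunk 5: at line 2 remove [ykqv] add [xbgl,lwrug] -> 11 lines: uil koqy akwgo xbgl lwrug robvs vlvx qetid gnxq snsvv iqhjf
Final line 5: lwrug

Answer: lwrug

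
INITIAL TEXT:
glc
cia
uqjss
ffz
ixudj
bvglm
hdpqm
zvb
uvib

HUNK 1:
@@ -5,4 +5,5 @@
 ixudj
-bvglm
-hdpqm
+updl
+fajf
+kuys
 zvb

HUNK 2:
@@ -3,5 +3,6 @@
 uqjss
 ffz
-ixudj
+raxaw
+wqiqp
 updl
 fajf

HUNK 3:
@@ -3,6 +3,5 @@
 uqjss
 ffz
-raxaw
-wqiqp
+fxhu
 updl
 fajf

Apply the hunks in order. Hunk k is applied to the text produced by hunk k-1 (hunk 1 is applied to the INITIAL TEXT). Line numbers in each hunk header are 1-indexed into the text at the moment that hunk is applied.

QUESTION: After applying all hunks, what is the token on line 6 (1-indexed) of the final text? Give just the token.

Answer: updl

Derivation:
Hunk 1: at line 5 remove [bvglm,hdpqm] add [updl,fajf,kuys] -> 10 lines: glc cia uqjss ffz ixudj updl fajf kuys zvb uvib
Hunk 2: at line 3 remove [ixudj] add [raxaw,wqiqp] -> 11 lines: glc cia uqjss ffz raxaw wqiqp updl fajf kuys zvb uvib
Hunk 3: at line 3 remove [raxaw,wqiqp] add [fxhu] -> 10 lines: glc cia uqjss ffz fxhu updl fajf kuys zvb uvib
Final line 6: updl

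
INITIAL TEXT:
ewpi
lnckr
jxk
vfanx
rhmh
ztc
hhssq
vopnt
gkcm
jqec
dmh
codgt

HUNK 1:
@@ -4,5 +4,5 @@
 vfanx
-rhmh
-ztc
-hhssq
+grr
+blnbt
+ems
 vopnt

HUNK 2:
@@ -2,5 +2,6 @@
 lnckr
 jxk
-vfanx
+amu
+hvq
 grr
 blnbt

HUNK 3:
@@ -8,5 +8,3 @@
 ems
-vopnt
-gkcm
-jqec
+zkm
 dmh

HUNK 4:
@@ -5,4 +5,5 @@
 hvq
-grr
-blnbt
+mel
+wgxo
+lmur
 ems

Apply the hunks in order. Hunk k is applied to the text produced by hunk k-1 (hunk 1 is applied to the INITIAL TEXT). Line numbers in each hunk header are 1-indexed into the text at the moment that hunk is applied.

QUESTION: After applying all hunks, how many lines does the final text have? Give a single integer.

Hunk 1: at line 4 remove [rhmh,ztc,hhssq] add [grr,blnbt,ems] -> 12 lines: ewpi lnckr jxk vfanx grr blnbt ems vopnt gkcm jqec dmh codgt
Hunk 2: at line 2 remove [vfanx] add [amu,hvq] -> 13 lines: ewpi lnckr jxk amu hvq grr blnbt ems vopnt gkcm jqec dmh codgt
Hunk 3: at line 8 remove [vopnt,gkcm,jqec] add [zkm] -> 11 lines: ewpi lnckr jxk amu hvq grr blnbt ems zkm dmh codgt
Hunk 4: at line 5 remove [grr,blnbt] add [mel,wgxo,lmur] -> 12 lines: ewpi lnckr jxk amu hvq mel wgxo lmur ems zkm dmh codgt
Final line count: 12

Answer: 12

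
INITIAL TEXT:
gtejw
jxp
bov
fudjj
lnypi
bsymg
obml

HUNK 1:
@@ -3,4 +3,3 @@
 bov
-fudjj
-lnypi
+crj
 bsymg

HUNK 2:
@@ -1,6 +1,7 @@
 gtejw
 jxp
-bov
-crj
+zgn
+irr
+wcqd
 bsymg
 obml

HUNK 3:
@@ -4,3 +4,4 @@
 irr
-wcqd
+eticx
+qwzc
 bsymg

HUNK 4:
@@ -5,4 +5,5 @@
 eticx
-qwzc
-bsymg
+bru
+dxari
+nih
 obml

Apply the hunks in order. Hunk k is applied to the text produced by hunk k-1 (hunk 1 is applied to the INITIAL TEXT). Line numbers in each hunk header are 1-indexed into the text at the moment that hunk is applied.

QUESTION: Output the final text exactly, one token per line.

Answer: gtejw
jxp
zgn
irr
eticx
bru
dxari
nih
obml

Derivation:
Hunk 1: at line 3 remove [fudjj,lnypi] add [crj] -> 6 lines: gtejw jxp bov crj bsymg obml
Hunk 2: at line 1 remove [bov,crj] add [zgn,irr,wcqd] -> 7 lines: gtejw jxp zgn irr wcqd bsymg obml
Hunk 3: at line 4 remove [wcqd] add [eticx,qwzc] -> 8 lines: gtejw jxp zgn irr eticx qwzc bsymg obml
Hunk 4: at line 5 remove [qwzc,bsymg] add [bru,dxari,nih] -> 9 lines: gtejw jxp zgn irr eticx bru dxari nih obml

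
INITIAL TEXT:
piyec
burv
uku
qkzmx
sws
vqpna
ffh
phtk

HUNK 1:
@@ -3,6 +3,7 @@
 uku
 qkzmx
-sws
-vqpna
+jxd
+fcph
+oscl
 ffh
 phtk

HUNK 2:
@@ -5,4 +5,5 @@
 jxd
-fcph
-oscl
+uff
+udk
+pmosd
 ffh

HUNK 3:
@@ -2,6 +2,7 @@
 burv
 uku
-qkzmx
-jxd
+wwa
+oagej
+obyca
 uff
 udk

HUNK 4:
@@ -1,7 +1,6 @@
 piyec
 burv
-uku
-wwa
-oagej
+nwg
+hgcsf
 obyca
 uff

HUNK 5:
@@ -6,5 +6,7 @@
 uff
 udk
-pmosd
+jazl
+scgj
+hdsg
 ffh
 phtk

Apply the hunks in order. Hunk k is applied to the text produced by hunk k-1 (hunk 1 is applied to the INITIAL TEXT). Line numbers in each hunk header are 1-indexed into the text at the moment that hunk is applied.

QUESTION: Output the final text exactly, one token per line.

Answer: piyec
burv
nwg
hgcsf
obyca
uff
udk
jazl
scgj
hdsg
ffh
phtk

Derivation:
Hunk 1: at line 3 remove [sws,vqpna] add [jxd,fcph,oscl] -> 9 lines: piyec burv uku qkzmx jxd fcph oscl ffh phtk
Hunk 2: at line 5 remove [fcph,oscl] add [uff,udk,pmosd] -> 10 lines: piyec burv uku qkzmx jxd uff udk pmosd ffh phtk
Hunk 3: at line 2 remove [qkzmx,jxd] add [wwa,oagej,obyca] -> 11 lines: piyec burv uku wwa oagej obyca uff udk pmosd ffh phtk
Hunk 4: at line 1 remove [uku,wwa,oagej] add [nwg,hgcsf] -> 10 lines: piyec burv nwg hgcsf obyca uff udk pmosd ffh phtk
Hunk 5: at line 6 remove [pmosd] add [jazl,scgj,hdsg] -> 12 lines: piyec burv nwg hgcsf obyca uff udk jazl scgj hdsg ffh phtk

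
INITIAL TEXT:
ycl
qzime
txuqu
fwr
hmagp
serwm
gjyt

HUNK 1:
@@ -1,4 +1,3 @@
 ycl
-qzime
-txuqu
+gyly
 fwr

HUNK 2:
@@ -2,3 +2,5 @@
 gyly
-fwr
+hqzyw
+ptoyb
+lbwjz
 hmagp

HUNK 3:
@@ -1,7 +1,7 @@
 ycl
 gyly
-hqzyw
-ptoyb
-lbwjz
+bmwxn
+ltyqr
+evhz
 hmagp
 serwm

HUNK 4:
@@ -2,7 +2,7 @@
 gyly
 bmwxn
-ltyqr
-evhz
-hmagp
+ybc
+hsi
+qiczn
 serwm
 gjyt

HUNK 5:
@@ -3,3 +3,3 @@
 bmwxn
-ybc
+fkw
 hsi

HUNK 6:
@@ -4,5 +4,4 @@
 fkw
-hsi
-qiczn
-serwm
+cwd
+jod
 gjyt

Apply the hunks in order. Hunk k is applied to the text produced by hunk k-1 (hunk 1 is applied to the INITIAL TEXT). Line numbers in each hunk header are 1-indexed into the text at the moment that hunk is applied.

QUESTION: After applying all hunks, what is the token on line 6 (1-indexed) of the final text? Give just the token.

Hunk 1: at line 1 remove [qzime,txuqu] add [gyly] -> 6 lines: ycl gyly fwr hmagp serwm gjyt
Hunk 2: at line 2 remove [fwr] add [hqzyw,ptoyb,lbwjz] -> 8 lines: ycl gyly hqzyw ptoyb lbwjz hmagp serwm gjyt
Hunk 3: at line 1 remove [hqzyw,ptoyb,lbwjz] add [bmwxn,ltyqr,evhz] -> 8 lines: ycl gyly bmwxn ltyqr evhz hmagp serwm gjyt
Hunk 4: at line 2 remove [ltyqr,evhz,hmagp] add [ybc,hsi,qiczn] -> 8 lines: ycl gyly bmwxn ybc hsi qiczn serwm gjyt
Hunk 5: at line 3 remove [ybc] add [fkw] -> 8 lines: ycl gyly bmwxn fkw hsi qiczn serwm gjyt
Hunk 6: at line 4 remove [hsi,qiczn,serwm] add [cwd,jod] -> 7 lines: ycl gyly bmwxn fkw cwd jod gjyt
Final line 6: jod

Answer: jod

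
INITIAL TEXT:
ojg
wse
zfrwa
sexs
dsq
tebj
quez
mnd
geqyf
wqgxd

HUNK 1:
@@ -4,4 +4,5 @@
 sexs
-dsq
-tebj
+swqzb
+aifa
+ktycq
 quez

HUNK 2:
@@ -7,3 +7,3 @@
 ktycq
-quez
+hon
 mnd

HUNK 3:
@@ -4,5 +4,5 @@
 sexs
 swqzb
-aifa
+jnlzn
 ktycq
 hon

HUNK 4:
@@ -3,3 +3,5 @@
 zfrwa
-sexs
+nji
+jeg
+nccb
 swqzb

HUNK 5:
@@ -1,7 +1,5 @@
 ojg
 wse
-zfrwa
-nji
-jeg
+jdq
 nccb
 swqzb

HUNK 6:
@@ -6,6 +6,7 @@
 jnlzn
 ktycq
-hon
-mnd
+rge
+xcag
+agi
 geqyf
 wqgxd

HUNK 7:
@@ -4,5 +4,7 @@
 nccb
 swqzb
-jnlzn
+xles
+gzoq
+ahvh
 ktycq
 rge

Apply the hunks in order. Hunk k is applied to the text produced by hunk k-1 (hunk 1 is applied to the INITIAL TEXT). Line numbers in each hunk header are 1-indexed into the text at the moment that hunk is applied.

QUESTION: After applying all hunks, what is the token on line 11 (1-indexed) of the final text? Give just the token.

Answer: xcag

Derivation:
Hunk 1: at line 4 remove [dsq,tebj] add [swqzb,aifa,ktycq] -> 11 lines: ojg wse zfrwa sexs swqzb aifa ktycq quez mnd geqyf wqgxd
Hunk 2: at line 7 remove [quez] add [hon] -> 11 lines: ojg wse zfrwa sexs swqzb aifa ktycq hon mnd geqyf wqgxd
Hunk 3: at line 4 remove [aifa] add [jnlzn] -> 11 lines: ojg wse zfrwa sexs swqzb jnlzn ktycq hon mnd geqyf wqgxd
Hunk 4: at line 3 remove [sexs] add [nji,jeg,nccb] -> 13 lines: ojg wse zfrwa nji jeg nccb swqzb jnlzn ktycq hon mnd geqyf wqgxd
Hunk 5: at line 1 remove [zfrwa,nji,jeg] add [jdq] -> 11 lines: ojg wse jdq nccb swqzb jnlzn ktycq hon mnd geqyf wqgxd
Hunk 6: at line 6 remove [hon,mnd] add [rge,xcag,agi] -> 12 lines: ojg wse jdq nccb swqzb jnlzn ktycq rge xcag agi geqyf wqgxd
Hunk 7: at line 4 remove [jnlzn] add [xles,gzoq,ahvh] -> 14 lines: ojg wse jdq nccb swqzb xles gzoq ahvh ktycq rge xcag agi geqyf wqgxd
Final line 11: xcag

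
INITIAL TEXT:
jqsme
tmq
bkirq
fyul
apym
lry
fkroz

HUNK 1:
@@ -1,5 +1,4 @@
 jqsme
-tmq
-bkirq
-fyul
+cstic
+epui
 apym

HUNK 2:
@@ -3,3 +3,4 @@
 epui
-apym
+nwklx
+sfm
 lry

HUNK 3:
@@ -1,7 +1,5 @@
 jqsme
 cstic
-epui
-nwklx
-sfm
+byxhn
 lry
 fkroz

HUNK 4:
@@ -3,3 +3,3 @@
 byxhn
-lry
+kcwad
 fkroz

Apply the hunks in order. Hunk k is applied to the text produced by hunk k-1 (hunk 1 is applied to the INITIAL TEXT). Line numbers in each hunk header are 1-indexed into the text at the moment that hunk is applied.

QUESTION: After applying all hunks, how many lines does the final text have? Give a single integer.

Hunk 1: at line 1 remove [tmq,bkirq,fyul] add [cstic,epui] -> 6 lines: jqsme cstic epui apym lry fkroz
Hunk 2: at line 3 remove [apym] add [nwklx,sfm] -> 7 lines: jqsme cstic epui nwklx sfm lry fkroz
Hunk 3: at line 1 remove [epui,nwklx,sfm] add [byxhn] -> 5 lines: jqsme cstic byxhn lry fkroz
Hunk 4: at line 3 remove [lry] add [kcwad] -> 5 lines: jqsme cstic byxhn kcwad fkroz
Final line count: 5

Answer: 5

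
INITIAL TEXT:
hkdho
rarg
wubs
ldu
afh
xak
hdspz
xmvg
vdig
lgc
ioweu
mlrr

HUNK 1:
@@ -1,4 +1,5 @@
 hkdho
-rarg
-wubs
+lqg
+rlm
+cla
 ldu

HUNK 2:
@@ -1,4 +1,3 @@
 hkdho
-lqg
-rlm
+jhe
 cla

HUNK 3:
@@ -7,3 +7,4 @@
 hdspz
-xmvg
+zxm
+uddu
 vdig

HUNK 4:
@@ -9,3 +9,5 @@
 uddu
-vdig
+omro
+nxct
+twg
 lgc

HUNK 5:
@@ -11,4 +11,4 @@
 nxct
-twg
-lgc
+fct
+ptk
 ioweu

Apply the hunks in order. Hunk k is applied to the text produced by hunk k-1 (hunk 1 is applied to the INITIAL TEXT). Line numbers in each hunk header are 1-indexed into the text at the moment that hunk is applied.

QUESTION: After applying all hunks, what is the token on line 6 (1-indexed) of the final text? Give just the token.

Answer: xak

Derivation:
Hunk 1: at line 1 remove [rarg,wubs] add [lqg,rlm,cla] -> 13 lines: hkdho lqg rlm cla ldu afh xak hdspz xmvg vdig lgc ioweu mlrr
Hunk 2: at line 1 remove [lqg,rlm] add [jhe] -> 12 lines: hkdho jhe cla ldu afh xak hdspz xmvg vdig lgc ioweu mlrr
Hunk 3: at line 7 remove [xmvg] add [zxm,uddu] -> 13 lines: hkdho jhe cla ldu afh xak hdspz zxm uddu vdig lgc ioweu mlrr
Hunk 4: at line 9 remove [vdig] add [omro,nxct,twg] -> 15 lines: hkdho jhe cla ldu afh xak hdspz zxm uddu omro nxct twg lgc ioweu mlrr
Hunk 5: at line 11 remove [twg,lgc] add [fct,ptk] -> 15 lines: hkdho jhe cla ldu afh xak hdspz zxm uddu omro nxct fct ptk ioweu mlrr
Final line 6: xak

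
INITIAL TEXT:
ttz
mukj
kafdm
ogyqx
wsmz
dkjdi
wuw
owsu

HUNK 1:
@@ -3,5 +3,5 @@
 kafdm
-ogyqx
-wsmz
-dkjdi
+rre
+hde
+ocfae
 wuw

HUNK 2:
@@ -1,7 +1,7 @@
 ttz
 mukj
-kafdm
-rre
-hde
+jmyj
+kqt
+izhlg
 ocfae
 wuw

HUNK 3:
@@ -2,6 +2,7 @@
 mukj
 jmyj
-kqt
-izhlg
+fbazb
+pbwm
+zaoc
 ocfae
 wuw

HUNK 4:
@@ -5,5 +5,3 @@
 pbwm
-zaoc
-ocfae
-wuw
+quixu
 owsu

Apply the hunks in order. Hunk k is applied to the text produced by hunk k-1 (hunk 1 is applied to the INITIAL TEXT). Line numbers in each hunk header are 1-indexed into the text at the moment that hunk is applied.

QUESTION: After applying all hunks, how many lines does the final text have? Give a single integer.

Hunk 1: at line 3 remove [ogyqx,wsmz,dkjdi] add [rre,hde,ocfae] -> 8 lines: ttz mukj kafdm rre hde ocfae wuw owsu
Hunk 2: at line 1 remove [kafdm,rre,hde] add [jmyj,kqt,izhlg] -> 8 lines: ttz mukj jmyj kqt izhlg ocfae wuw owsu
Hunk 3: at line 2 remove [kqt,izhlg] add [fbazb,pbwm,zaoc] -> 9 lines: ttz mukj jmyj fbazb pbwm zaoc ocfae wuw owsu
Hunk 4: at line 5 remove [zaoc,ocfae,wuw] add [quixu] -> 7 lines: ttz mukj jmyj fbazb pbwm quixu owsu
Final line count: 7

Answer: 7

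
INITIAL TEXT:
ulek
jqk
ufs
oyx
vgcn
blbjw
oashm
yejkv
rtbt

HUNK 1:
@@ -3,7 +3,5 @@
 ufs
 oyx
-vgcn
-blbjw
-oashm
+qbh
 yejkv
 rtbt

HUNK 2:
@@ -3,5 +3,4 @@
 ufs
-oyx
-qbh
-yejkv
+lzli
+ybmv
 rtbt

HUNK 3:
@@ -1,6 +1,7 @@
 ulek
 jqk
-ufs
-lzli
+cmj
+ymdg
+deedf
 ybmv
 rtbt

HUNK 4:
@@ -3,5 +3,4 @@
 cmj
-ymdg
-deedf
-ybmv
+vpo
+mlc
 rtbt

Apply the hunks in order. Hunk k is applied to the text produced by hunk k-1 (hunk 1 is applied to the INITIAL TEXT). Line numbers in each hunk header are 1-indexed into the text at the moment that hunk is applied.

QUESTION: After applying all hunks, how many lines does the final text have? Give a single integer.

Answer: 6

Derivation:
Hunk 1: at line 3 remove [vgcn,blbjw,oashm] add [qbh] -> 7 lines: ulek jqk ufs oyx qbh yejkv rtbt
Hunk 2: at line 3 remove [oyx,qbh,yejkv] add [lzli,ybmv] -> 6 lines: ulek jqk ufs lzli ybmv rtbt
Hunk 3: at line 1 remove [ufs,lzli] add [cmj,ymdg,deedf] -> 7 lines: ulek jqk cmj ymdg deedf ybmv rtbt
Hunk 4: at line 3 remove [ymdg,deedf,ybmv] add [vpo,mlc] -> 6 lines: ulek jqk cmj vpo mlc rtbt
Final line count: 6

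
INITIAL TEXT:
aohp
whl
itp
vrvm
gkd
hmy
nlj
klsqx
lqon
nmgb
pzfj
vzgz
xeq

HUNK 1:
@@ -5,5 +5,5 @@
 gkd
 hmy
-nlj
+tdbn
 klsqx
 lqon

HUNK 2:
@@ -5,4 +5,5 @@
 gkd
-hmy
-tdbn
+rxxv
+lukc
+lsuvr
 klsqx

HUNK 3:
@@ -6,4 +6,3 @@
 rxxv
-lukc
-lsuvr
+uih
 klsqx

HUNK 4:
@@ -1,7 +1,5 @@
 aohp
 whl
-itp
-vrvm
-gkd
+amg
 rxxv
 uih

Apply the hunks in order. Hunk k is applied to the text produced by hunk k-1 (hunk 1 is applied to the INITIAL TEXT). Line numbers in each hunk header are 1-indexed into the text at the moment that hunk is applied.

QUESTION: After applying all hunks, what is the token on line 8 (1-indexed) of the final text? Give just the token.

Hunk 1: at line 5 remove [nlj] add [tdbn] -> 13 lines: aohp whl itp vrvm gkd hmy tdbn klsqx lqon nmgb pzfj vzgz xeq
Hunk 2: at line 5 remove [hmy,tdbn] add [rxxv,lukc,lsuvr] -> 14 lines: aohp whl itp vrvm gkd rxxv lukc lsuvr klsqx lqon nmgb pzfj vzgz xeq
Hunk 3: at line 6 remove [lukc,lsuvr] add [uih] -> 13 lines: aohp whl itp vrvm gkd rxxv uih klsqx lqon nmgb pzfj vzgz xeq
Hunk 4: at line 1 remove [itp,vrvm,gkd] add [amg] -> 11 lines: aohp whl amg rxxv uih klsqx lqon nmgb pzfj vzgz xeq
Final line 8: nmgb

Answer: nmgb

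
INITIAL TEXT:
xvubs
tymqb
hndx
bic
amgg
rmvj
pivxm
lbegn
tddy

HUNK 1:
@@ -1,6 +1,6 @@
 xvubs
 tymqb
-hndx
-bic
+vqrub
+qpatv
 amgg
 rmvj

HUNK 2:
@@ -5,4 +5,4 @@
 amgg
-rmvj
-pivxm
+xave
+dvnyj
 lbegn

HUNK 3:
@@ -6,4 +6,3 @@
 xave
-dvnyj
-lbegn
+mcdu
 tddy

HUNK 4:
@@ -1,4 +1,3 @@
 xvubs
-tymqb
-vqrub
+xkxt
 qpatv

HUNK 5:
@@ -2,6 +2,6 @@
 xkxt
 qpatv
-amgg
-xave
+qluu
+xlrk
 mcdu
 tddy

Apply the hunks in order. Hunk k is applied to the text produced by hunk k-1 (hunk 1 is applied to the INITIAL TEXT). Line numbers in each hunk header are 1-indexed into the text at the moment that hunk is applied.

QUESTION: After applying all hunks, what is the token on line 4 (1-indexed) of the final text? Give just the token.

Answer: qluu

Derivation:
Hunk 1: at line 1 remove [hndx,bic] add [vqrub,qpatv] -> 9 lines: xvubs tymqb vqrub qpatv amgg rmvj pivxm lbegn tddy
Hunk 2: at line 5 remove [rmvj,pivxm] add [xave,dvnyj] -> 9 lines: xvubs tymqb vqrub qpatv amgg xave dvnyj lbegn tddy
Hunk 3: at line 6 remove [dvnyj,lbegn] add [mcdu] -> 8 lines: xvubs tymqb vqrub qpatv amgg xave mcdu tddy
Hunk 4: at line 1 remove [tymqb,vqrub] add [xkxt] -> 7 lines: xvubs xkxt qpatv amgg xave mcdu tddy
Hunk 5: at line 2 remove [amgg,xave] add [qluu,xlrk] -> 7 lines: xvubs xkxt qpatv qluu xlrk mcdu tddy
Final line 4: qluu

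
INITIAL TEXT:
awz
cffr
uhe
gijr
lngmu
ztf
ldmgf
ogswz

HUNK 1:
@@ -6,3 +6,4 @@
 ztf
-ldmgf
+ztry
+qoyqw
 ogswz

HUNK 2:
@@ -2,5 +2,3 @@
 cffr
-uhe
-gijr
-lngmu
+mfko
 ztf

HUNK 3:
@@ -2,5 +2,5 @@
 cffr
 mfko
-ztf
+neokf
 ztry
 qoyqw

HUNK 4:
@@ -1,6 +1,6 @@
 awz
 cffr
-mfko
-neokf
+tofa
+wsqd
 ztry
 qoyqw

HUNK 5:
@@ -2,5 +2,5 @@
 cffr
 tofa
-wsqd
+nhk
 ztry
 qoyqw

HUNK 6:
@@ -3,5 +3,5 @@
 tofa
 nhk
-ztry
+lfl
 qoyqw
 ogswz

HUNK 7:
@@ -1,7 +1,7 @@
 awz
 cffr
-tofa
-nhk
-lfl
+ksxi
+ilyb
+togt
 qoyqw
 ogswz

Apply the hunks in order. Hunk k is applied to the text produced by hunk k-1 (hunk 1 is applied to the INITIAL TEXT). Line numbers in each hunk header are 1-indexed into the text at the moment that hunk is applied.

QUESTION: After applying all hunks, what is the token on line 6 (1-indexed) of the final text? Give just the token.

Hunk 1: at line 6 remove [ldmgf] add [ztry,qoyqw] -> 9 lines: awz cffr uhe gijr lngmu ztf ztry qoyqw ogswz
Hunk 2: at line 2 remove [uhe,gijr,lngmu] add [mfko] -> 7 lines: awz cffr mfko ztf ztry qoyqw ogswz
Hunk 3: at line 2 remove [ztf] add [neokf] -> 7 lines: awz cffr mfko neokf ztry qoyqw ogswz
Hunk 4: at line 1 remove [mfko,neokf] add [tofa,wsqd] -> 7 lines: awz cffr tofa wsqd ztry qoyqw ogswz
Hunk 5: at line 2 remove [wsqd] add [nhk] -> 7 lines: awz cffr tofa nhk ztry qoyqw ogswz
Hunk 6: at line 3 remove [ztry] add [lfl] -> 7 lines: awz cffr tofa nhk lfl qoyqw ogswz
Hunk 7: at line 1 remove [tofa,nhk,lfl] add [ksxi,ilyb,togt] -> 7 lines: awz cffr ksxi ilyb togt qoyqw ogswz
Final line 6: qoyqw

Answer: qoyqw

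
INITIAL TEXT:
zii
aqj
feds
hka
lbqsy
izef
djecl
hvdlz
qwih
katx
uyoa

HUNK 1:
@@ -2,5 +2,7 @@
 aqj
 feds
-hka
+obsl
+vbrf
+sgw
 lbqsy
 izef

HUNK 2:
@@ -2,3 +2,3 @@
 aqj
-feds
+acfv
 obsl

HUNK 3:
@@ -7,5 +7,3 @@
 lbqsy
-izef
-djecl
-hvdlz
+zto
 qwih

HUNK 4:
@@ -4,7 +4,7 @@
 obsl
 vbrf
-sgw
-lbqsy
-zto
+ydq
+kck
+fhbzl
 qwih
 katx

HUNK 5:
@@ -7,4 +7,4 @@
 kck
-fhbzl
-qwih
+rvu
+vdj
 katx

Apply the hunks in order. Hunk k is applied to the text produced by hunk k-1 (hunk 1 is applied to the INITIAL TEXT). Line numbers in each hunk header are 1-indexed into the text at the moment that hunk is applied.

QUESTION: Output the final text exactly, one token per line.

Answer: zii
aqj
acfv
obsl
vbrf
ydq
kck
rvu
vdj
katx
uyoa

Derivation:
Hunk 1: at line 2 remove [hka] add [obsl,vbrf,sgw] -> 13 lines: zii aqj feds obsl vbrf sgw lbqsy izef djecl hvdlz qwih katx uyoa
Hunk 2: at line 2 remove [feds] add [acfv] -> 13 lines: zii aqj acfv obsl vbrf sgw lbqsy izef djecl hvdlz qwih katx uyoa
Hunk 3: at line 7 remove [izef,djecl,hvdlz] add [zto] -> 11 lines: zii aqj acfv obsl vbrf sgw lbqsy zto qwih katx uyoa
Hunk 4: at line 4 remove [sgw,lbqsy,zto] add [ydq,kck,fhbzl] -> 11 lines: zii aqj acfv obsl vbrf ydq kck fhbzl qwih katx uyoa
Hunk 5: at line 7 remove [fhbzl,qwih] add [rvu,vdj] -> 11 lines: zii aqj acfv obsl vbrf ydq kck rvu vdj katx uyoa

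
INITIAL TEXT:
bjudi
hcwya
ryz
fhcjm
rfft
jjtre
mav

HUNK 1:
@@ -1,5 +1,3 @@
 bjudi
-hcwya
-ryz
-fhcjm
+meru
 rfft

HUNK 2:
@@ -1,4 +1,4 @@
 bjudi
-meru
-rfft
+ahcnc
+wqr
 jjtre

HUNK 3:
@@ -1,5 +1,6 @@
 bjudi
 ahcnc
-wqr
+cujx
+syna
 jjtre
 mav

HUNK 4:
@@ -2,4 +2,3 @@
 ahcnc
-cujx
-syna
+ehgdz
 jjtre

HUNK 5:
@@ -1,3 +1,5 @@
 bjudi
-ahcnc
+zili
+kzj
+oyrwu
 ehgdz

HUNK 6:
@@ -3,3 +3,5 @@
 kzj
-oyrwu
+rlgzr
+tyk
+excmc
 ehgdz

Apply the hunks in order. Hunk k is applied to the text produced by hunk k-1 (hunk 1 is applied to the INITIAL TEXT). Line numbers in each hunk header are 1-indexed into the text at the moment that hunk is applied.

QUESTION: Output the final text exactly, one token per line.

Hunk 1: at line 1 remove [hcwya,ryz,fhcjm] add [meru] -> 5 lines: bjudi meru rfft jjtre mav
Hunk 2: at line 1 remove [meru,rfft] add [ahcnc,wqr] -> 5 lines: bjudi ahcnc wqr jjtre mav
Hunk 3: at line 1 remove [wqr] add [cujx,syna] -> 6 lines: bjudi ahcnc cujx syna jjtre mav
Hunk 4: at line 2 remove [cujx,syna] add [ehgdz] -> 5 lines: bjudi ahcnc ehgdz jjtre mav
Hunk 5: at line 1 remove [ahcnc] add [zili,kzj,oyrwu] -> 7 lines: bjudi zili kzj oyrwu ehgdz jjtre mav
Hunk 6: at line 3 remove [oyrwu] add [rlgzr,tyk,excmc] -> 9 lines: bjudi zili kzj rlgzr tyk excmc ehgdz jjtre mav

Answer: bjudi
zili
kzj
rlgzr
tyk
excmc
ehgdz
jjtre
mav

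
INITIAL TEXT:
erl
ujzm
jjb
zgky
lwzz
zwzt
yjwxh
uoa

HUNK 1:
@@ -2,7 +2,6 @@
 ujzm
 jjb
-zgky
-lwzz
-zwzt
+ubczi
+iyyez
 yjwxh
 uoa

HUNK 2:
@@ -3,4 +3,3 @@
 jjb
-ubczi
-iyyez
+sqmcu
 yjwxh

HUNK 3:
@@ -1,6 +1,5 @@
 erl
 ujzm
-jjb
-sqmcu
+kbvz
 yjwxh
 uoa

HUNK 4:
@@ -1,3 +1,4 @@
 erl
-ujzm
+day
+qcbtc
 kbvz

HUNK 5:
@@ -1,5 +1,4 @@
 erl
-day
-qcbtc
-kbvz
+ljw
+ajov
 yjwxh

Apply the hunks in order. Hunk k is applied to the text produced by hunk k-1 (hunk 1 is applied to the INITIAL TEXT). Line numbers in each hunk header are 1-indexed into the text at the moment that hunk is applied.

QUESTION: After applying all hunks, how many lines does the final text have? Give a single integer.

Hunk 1: at line 2 remove [zgky,lwzz,zwzt] add [ubczi,iyyez] -> 7 lines: erl ujzm jjb ubczi iyyez yjwxh uoa
Hunk 2: at line 3 remove [ubczi,iyyez] add [sqmcu] -> 6 lines: erl ujzm jjb sqmcu yjwxh uoa
Hunk 3: at line 1 remove [jjb,sqmcu] add [kbvz] -> 5 lines: erl ujzm kbvz yjwxh uoa
Hunk 4: at line 1 remove [ujzm] add [day,qcbtc] -> 6 lines: erl day qcbtc kbvz yjwxh uoa
Hunk 5: at line 1 remove [day,qcbtc,kbvz] add [ljw,ajov] -> 5 lines: erl ljw ajov yjwxh uoa
Final line count: 5

Answer: 5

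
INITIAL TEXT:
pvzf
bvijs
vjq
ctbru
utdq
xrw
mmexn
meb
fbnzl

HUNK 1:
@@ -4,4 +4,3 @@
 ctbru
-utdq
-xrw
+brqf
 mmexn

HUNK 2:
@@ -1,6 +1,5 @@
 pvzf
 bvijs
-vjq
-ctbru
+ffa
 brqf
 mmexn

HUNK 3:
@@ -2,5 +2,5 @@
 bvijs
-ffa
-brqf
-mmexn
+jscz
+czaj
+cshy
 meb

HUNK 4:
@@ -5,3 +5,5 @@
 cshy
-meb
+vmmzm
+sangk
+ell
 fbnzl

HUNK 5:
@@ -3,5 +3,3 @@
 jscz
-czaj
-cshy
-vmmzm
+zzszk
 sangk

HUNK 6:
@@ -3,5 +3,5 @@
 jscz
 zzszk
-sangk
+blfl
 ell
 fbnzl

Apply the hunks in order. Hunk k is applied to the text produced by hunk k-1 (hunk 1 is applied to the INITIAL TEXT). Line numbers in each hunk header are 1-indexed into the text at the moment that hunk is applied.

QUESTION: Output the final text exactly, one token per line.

Answer: pvzf
bvijs
jscz
zzszk
blfl
ell
fbnzl

Derivation:
Hunk 1: at line 4 remove [utdq,xrw] add [brqf] -> 8 lines: pvzf bvijs vjq ctbru brqf mmexn meb fbnzl
Hunk 2: at line 1 remove [vjq,ctbru] add [ffa] -> 7 lines: pvzf bvijs ffa brqf mmexn meb fbnzl
Hunk 3: at line 2 remove [ffa,brqf,mmexn] add [jscz,czaj,cshy] -> 7 lines: pvzf bvijs jscz czaj cshy meb fbnzl
Hunk 4: at line 5 remove [meb] add [vmmzm,sangk,ell] -> 9 lines: pvzf bvijs jscz czaj cshy vmmzm sangk ell fbnzl
Hunk 5: at line 3 remove [czaj,cshy,vmmzm] add [zzszk] -> 7 lines: pvzf bvijs jscz zzszk sangk ell fbnzl
Hunk 6: at line 3 remove [sangk] add [blfl] -> 7 lines: pvzf bvijs jscz zzszk blfl ell fbnzl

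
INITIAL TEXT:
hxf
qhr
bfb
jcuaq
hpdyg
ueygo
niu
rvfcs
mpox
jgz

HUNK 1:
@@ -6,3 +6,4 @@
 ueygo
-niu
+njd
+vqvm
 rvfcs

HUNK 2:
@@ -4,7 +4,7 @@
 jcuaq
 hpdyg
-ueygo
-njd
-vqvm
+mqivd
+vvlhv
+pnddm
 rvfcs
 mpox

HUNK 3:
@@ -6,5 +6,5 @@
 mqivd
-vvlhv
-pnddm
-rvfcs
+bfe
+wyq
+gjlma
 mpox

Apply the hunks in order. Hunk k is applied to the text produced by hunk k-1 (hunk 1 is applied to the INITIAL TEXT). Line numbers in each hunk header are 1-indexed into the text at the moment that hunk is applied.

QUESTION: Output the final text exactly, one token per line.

Hunk 1: at line 6 remove [niu] add [njd,vqvm] -> 11 lines: hxf qhr bfb jcuaq hpdyg ueygo njd vqvm rvfcs mpox jgz
Hunk 2: at line 4 remove [ueygo,njd,vqvm] add [mqivd,vvlhv,pnddm] -> 11 lines: hxf qhr bfb jcuaq hpdyg mqivd vvlhv pnddm rvfcs mpox jgz
Hunk 3: at line 6 remove [vvlhv,pnddm,rvfcs] add [bfe,wyq,gjlma] -> 11 lines: hxf qhr bfb jcuaq hpdyg mqivd bfe wyq gjlma mpox jgz

Answer: hxf
qhr
bfb
jcuaq
hpdyg
mqivd
bfe
wyq
gjlma
mpox
jgz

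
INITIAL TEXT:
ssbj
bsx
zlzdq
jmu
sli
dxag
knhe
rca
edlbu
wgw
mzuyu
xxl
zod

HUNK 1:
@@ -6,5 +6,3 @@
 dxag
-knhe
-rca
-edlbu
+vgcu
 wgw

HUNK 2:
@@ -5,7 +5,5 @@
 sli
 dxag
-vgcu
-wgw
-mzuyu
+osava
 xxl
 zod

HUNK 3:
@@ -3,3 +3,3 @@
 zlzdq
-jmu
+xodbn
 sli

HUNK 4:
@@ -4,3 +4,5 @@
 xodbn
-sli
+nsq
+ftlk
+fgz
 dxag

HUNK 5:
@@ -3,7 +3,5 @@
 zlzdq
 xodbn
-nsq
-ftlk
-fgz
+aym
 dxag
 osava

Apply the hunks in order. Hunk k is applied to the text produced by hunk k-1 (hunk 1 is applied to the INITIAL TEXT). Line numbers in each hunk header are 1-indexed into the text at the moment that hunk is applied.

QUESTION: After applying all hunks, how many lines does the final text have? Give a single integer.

Hunk 1: at line 6 remove [knhe,rca,edlbu] add [vgcu] -> 11 lines: ssbj bsx zlzdq jmu sli dxag vgcu wgw mzuyu xxl zod
Hunk 2: at line 5 remove [vgcu,wgw,mzuyu] add [osava] -> 9 lines: ssbj bsx zlzdq jmu sli dxag osava xxl zod
Hunk 3: at line 3 remove [jmu] add [xodbn] -> 9 lines: ssbj bsx zlzdq xodbn sli dxag osava xxl zod
Hunk 4: at line 4 remove [sli] add [nsq,ftlk,fgz] -> 11 lines: ssbj bsx zlzdq xodbn nsq ftlk fgz dxag osava xxl zod
Hunk 5: at line 3 remove [nsq,ftlk,fgz] add [aym] -> 9 lines: ssbj bsx zlzdq xodbn aym dxag osava xxl zod
Final line count: 9

Answer: 9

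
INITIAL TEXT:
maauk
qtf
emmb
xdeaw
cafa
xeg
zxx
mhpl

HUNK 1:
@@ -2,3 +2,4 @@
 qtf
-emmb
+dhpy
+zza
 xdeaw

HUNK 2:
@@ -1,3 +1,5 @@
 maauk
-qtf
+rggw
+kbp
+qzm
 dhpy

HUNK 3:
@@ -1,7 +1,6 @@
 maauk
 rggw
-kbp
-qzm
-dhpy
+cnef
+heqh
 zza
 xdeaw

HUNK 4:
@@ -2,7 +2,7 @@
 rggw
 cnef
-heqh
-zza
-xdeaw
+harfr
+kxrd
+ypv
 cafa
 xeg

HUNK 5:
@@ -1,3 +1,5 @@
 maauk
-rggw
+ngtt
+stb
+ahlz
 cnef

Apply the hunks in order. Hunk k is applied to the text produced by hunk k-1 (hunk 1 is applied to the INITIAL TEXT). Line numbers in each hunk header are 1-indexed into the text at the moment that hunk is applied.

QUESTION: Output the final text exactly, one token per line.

Hunk 1: at line 2 remove [emmb] add [dhpy,zza] -> 9 lines: maauk qtf dhpy zza xdeaw cafa xeg zxx mhpl
Hunk 2: at line 1 remove [qtf] add [rggw,kbp,qzm] -> 11 lines: maauk rggw kbp qzm dhpy zza xdeaw cafa xeg zxx mhpl
Hunk 3: at line 1 remove [kbp,qzm,dhpy] add [cnef,heqh] -> 10 lines: maauk rggw cnef heqh zza xdeaw cafa xeg zxx mhpl
Hunk 4: at line 2 remove [heqh,zza,xdeaw] add [harfr,kxrd,ypv] -> 10 lines: maauk rggw cnef harfr kxrd ypv cafa xeg zxx mhpl
Hunk 5: at line 1 remove [rggw] add [ngtt,stb,ahlz] -> 12 lines: maauk ngtt stb ahlz cnef harfr kxrd ypv cafa xeg zxx mhpl

Answer: maauk
ngtt
stb
ahlz
cnef
harfr
kxrd
ypv
cafa
xeg
zxx
mhpl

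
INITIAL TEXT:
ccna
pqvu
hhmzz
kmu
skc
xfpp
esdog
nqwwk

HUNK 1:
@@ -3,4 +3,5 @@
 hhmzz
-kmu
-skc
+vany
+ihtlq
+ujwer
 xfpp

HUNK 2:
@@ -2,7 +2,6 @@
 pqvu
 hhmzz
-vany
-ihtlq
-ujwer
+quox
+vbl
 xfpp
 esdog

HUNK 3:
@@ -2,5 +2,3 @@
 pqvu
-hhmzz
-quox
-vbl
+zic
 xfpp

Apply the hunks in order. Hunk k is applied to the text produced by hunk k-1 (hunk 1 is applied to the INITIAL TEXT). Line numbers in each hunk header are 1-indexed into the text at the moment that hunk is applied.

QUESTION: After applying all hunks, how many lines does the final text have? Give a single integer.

Hunk 1: at line 3 remove [kmu,skc] add [vany,ihtlq,ujwer] -> 9 lines: ccna pqvu hhmzz vany ihtlq ujwer xfpp esdog nqwwk
Hunk 2: at line 2 remove [vany,ihtlq,ujwer] add [quox,vbl] -> 8 lines: ccna pqvu hhmzz quox vbl xfpp esdog nqwwk
Hunk 3: at line 2 remove [hhmzz,quox,vbl] add [zic] -> 6 lines: ccna pqvu zic xfpp esdog nqwwk
Final line count: 6

Answer: 6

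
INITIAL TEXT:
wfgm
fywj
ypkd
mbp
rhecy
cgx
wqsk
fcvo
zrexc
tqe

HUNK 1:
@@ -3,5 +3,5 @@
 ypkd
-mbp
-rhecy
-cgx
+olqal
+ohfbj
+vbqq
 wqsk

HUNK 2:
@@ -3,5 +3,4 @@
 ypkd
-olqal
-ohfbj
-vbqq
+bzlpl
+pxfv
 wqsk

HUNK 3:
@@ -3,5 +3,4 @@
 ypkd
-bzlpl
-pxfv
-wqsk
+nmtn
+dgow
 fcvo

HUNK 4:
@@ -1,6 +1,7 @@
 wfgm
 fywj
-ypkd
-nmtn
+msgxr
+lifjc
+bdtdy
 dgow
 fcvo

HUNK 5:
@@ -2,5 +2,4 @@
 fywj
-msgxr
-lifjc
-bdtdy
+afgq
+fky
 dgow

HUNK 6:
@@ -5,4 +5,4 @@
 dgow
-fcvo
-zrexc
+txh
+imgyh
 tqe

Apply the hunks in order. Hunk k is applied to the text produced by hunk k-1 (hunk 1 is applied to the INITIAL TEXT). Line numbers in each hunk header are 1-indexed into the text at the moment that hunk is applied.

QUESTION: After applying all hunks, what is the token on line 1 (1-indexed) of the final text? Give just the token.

Answer: wfgm

Derivation:
Hunk 1: at line 3 remove [mbp,rhecy,cgx] add [olqal,ohfbj,vbqq] -> 10 lines: wfgm fywj ypkd olqal ohfbj vbqq wqsk fcvo zrexc tqe
Hunk 2: at line 3 remove [olqal,ohfbj,vbqq] add [bzlpl,pxfv] -> 9 lines: wfgm fywj ypkd bzlpl pxfv wqsk fcvo zrexc tqe
Hunk 3: at line 3 remove [bzlpl,pxfv,wqsk] add [nmtn,dgow] -> 8 lines: wfgm fywj ypkd nmtn dgow fcvo zrexc tqe
Hunk 4: at line 1 remove [ypkd,nmtn] add [msgxr,lifjc,bdtdy] -> 9 lines: wfgm fywj msgxr lifjc bdtdy dgow fcvo zrexc tqe
Hunk 5: at line 2 remove [msgxr,lifjc,bdtdy] add [afgq,fky] -> 8 lines: wfgm fywj afgq fky dgow fcvo zrexc tqe
Hunk 6: at line 5 remove [fcvo,zrexc] add [txh,imgyh] -> 8 lines: wfgm fywj afgq fky dgow txh imgyh tqe
Final line 1: wfgm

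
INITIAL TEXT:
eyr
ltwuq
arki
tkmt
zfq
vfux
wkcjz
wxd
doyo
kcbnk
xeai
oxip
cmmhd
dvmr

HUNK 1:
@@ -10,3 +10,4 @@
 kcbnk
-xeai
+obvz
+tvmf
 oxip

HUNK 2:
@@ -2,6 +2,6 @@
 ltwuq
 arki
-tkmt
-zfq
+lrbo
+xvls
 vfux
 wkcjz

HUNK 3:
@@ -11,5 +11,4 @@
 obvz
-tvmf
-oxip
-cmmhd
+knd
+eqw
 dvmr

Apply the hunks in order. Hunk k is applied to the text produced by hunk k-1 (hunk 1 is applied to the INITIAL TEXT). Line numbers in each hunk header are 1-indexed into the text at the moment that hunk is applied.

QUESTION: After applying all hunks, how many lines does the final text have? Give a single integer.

Answer: 14

Derivation:
Hunk 1: at line 10 remove [xeai] add [obvz,tvmf] -> 15 lines: eyr ltwuq arki tkmt zfq vfux wkcjz wxd doyo kcbnk obvz tvmf oxip cmmhd dvmr
Hunk 2: at line 2 remove [tkmt,zfq] add [lrbo,xvls] -> 15 lines: eyr ltwuq arki lrbo xvls vfux wkcjz wxd doyo kcbnk obvz tvmf oxip cmmhd dvmr
Hunk 3: at line 11 remove [tvmf,oxip,cmmhd] add [knd,eqw] -> 14 lines: eyr ltwuq arki lrbo xvls vfux wkcjz wxd doyo kcbnk obvz knd eqw dvmr
Final line count: 14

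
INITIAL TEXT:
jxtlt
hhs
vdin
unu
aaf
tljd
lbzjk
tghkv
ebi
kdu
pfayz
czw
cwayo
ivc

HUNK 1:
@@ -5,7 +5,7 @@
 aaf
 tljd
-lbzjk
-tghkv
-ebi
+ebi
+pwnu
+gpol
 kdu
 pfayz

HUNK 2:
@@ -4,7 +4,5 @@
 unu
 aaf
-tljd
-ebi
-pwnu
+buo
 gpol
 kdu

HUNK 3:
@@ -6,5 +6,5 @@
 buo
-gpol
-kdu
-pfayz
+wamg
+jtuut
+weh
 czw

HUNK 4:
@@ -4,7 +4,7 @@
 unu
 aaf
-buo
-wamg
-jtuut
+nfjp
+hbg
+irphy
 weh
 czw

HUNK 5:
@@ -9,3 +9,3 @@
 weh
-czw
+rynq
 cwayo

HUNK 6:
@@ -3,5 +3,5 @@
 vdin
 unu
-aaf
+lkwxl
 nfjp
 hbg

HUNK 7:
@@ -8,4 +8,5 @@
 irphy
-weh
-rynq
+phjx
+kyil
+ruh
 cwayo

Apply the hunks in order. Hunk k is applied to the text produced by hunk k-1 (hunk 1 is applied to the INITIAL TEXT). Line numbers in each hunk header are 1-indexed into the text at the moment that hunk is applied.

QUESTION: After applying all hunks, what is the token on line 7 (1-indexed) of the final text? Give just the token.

Answer: hbg

Derivation:
Hunk 1: at line 5 remove [lbzjk,tghkv,ebi] add [ebi,pwnu,gpol] -> 14 lines: jxtlt hhs vdin unu aaf tljd ebi pwnu gpol kdu pfayz czw cwayo ivc
Hunk 2: at line 4 remove [tljd,ebi,pwnu] add [buo] -> 12 lines: jxtlt hhs vdin unu aaf buo gpol kdu pfayz czw cwayo ivc
Hunk 3: at line 6 remove [gpol,kdu,pfayz] add [wamg,jtuut,weh] -> 12 lines: jxtlt hhs vdin unu aaf buo wamg jtuut weh czw cwayo ivc
Hunk 4: at line 4 remove [buo,wamg,jtuut] add [nfjp,hbg,irphy] -> 12 lines: jxtlt hhs vdin unu aaf nfjp hbg irphy weh czw cwayo ivc
Hunk 5: at line 9 remove [czw] add [rynq] -> 12 lines: jxtlt hhs vdin unu aaf nfjp hbg irphy weh rynq cwayo ivc
Hunk 6: at line 3 remove [aaf] add [lkwxl] -> 12 lines: jxtlt hhs vdin unu lkwxl nfjp hbg irphy weh rynq cwayo ivc
Hunk 7: at line 8 remove [weh,rynq] add [phjx,kyil,ruh] -> 13 lines: jxtlt hhs vdin unu lkwxl nfjp hbg irphy phjx kyil ruh cwayo ivc
Final line 7: hbg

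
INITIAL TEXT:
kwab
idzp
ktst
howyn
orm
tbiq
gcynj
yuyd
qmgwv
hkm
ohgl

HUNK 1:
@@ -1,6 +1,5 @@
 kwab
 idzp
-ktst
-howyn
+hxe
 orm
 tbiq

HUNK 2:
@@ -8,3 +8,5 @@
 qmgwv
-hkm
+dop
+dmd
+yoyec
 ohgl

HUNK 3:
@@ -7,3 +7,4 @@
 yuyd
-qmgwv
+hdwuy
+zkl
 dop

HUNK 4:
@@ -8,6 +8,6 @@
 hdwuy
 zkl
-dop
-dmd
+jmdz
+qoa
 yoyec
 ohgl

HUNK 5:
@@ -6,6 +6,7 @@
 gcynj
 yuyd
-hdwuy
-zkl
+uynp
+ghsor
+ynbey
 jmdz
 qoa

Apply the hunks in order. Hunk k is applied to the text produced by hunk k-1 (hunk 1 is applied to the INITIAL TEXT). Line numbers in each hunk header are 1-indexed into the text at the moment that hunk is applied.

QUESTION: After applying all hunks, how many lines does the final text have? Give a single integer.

Answer: 14

Derivation:
Hunk 1: at line 1 remove [ktst,howyn] add [hxe] -> 10 lines: kwab idzp hxe orm tbiq gcynj yuyd qmgwv hkm ohgl
Hunk 2: at line 8 remove [hkm] add [dop,dmd,yoyec] -> 12 lines: kwab idzp hxe orm tbiq gcynj yuyd qmgwv dop dmd yoyec ohgl
Hunk 3: at line 7 remove [qmgwv] add [hdwuy,zkl] -> 13 lines: kwab idzp hxe orm tbiq gcynj yuyd hdwuy zkl dop dmd yoyec ohgl
Hunk 4: at line 8 remove [dop,dmd] add [jmdz,qoa] -> 13 lines: kwab idzp hxe orm tbiq gcynj yuyd hdwuy zkl jmdz qoa yoyec ohgl
Hunk 5: at line 6 remove [hdwuy,zkl] add [uynp,ghsor,ynbey] -> 14 lines: kwab idzp hxe orm tbiq gcynj yuyd uynp ghsor ynbey jmdz qoa yoyec ohgl
Final line count: 14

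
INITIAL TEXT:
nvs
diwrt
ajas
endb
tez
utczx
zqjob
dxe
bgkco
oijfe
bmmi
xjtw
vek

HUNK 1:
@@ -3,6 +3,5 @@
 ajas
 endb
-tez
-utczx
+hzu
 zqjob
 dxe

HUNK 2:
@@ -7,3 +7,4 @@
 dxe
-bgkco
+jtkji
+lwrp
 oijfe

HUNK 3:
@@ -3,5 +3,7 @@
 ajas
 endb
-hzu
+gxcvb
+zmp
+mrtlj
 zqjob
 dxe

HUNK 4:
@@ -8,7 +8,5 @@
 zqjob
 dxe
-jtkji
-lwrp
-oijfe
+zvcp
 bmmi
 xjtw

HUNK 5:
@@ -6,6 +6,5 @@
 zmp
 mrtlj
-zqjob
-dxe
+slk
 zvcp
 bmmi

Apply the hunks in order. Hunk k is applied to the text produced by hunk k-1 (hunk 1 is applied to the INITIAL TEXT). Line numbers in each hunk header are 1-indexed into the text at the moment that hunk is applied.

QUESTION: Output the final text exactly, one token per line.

Hunk 1: at line 3 remove [tez,utczx] add [hzu] -> 12 lines: nvs diwrt ajas endb hzu zqjob dxe bgkco oijfe bmmi xjtw vek
Hunk 2: at line 7 remove [bgkco] add [jtkji,lwrp] -> 13 lines: nvs diwrt ajas endb hzu zqjob dxe jtkji lwrp oijfe bmmi xjtw vek
Hunk 3: at line 3 remove [hzu] add [gxcvb,zmp,mrtlj] -> 15 lines: nvs diwrt ajas endb gxcvb zmp mrtlj zqjob dxe jtkji lwrp oijfe bmmi xjtw vek
Hunk 4: at line 8 remove [jtkji,lwrp,oijfe] add [zvcp] -> 13 lines: nvs diwrt ajas endb gxcvb zmp mrtlj zqjob dxe zvcp bmmi xjtw vek
Hunk 5: at line 6 remove [zqjob,dxe] add [slk] -> 12 lines: nvs diwrt ajas endb gxcvb zmp mrtlj slk zvcp bmmi xjtw vek

Answer: nvs
diwrt
ajas
endb
gxcvb
zmp
mrtlj
slk
zvcp
bmmi
xjtw
vek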